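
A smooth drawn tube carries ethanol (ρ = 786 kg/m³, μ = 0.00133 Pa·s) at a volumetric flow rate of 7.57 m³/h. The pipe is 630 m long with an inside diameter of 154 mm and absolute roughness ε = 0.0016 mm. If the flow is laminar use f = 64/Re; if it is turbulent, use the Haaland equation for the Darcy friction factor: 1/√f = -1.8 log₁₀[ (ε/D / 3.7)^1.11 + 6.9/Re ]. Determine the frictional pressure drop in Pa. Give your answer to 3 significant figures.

Q = 7.57 m³/h = 7.57/3600 = 0.002103 m³/s.
Cross-sectional area A = πD²/4 = π(0.154)²/4 = 0.01863 m²; mean velocity V = Q/A = 0.002103/0.01863 = 0.1129 m/s.
Reynolds number Re = ρVD/μ = 786 · 0.1129 · 0.154 / 0.00133 = 1.027e+04.
Re > 4000 → turbulent. Relative roughness ε/D = 1.6e-06/0.154 = 1.04e-05. Haaland: 1/√f = -1.8 log₁₀[(1.04e-05/3.7)^1.11 + 6.9/1.027e+04] = -1.8 log₁₀[6.88e-07 + 0.000672] = 5.71, so f = 0.03067.
Darcy-Weisbach: ΔP = f(L/D)(ρV²/2) = 0.03067·(630/0.154)·(786·0.1129²/2) = 0.03067·4091·5.009 = 628.3 Pa.

ΔP ≈ 628 Pa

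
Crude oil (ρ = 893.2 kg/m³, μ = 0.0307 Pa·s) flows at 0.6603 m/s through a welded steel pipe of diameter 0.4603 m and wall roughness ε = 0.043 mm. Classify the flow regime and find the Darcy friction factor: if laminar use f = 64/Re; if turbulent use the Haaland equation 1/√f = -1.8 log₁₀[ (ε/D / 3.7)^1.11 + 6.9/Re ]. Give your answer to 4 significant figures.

Re = ρVD/μ = 893.2·0.6603·0.4603/0.0307 = 8843.
Re > 4000 → turbulent. ε/D = 4.3e-05/0.4603 = 9.34e-05; Haaland: 1/√f = -1.8 log₁₀[7.88e-06 + 0.00078] = 5.586, so f = 0.03205.

f ≈ 0.03205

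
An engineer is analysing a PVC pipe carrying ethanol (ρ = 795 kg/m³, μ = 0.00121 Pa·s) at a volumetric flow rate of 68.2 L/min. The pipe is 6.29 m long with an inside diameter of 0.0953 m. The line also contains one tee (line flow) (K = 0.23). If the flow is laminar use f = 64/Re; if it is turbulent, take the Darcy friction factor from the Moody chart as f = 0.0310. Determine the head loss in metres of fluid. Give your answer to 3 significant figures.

h_f ≈ 0.00295 m

Q = 68.2 L/min = 68.2/60000 = 0.001137 m³/s.
Cross-sectional area A = πD²/4 = π(0.0953)²/4 = 0.007133 m²; mean velocity V = Q/A = 0.001137/0.007133 = 0.1594 m/s.
Reynolds number Re = ρVD/μ = 795 · 0.1594 · 0.0953 / 0.00121 = 9978.
Re > 4000 → turbulent; use the Moody-chart value f = 0.0310.
Total minor-loss coefficient ΣK = 1·0.23 = 0.23.
ΔP = [f·L/D + ΣK]·(ρV²/2) = [0.031·6.29/0.0953 + 0.23]·(795·0.1594²/2) = [2.046 + 0.23]·10.09 = 22.97 Pa.
Head loss h_f = ΔP/(ρg) = 22.97/(795·9.81) = 0.00295 m.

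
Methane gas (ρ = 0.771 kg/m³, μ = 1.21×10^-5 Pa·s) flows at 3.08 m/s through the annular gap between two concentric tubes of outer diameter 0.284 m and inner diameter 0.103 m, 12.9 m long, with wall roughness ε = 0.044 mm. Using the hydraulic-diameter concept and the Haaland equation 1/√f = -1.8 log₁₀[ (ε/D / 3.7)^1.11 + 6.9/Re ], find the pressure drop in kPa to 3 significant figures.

Hydraulic diameter D_h = 4A/P = D_o - D_i = 0.284 - 0.103 = 0.181 m.
Re = ρVD_h/μ = 0.771·3.08·0.181/1.21e-05 = 3.552e+04.
ε/D_h = 4.4e-05/0.181 = 0.000243; Haaland gives 1/√f = -1.8 log₁₀[2.28e-05+0.000194] = 6.594, so f = 0.023.
ΔP = f(L/D_h)(ρV²/2) = 0.023·12.9/0.181·3.657 = 5.994 Pa.
ΔP = 0.00599 kPa.

ΔP ≈ 0.00599 kPa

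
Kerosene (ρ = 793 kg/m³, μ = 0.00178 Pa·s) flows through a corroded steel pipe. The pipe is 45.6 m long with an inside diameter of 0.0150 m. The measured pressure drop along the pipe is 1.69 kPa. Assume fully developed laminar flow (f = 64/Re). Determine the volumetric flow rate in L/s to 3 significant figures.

For laminar flow, f = 64/Re with Re = ρVD/μ, so Darcy-Weisbach reduces to ΔP = 32μLV/D². Solving for V: V = ΔP·D²/(32μL) = 1690·(0.015)²/(32·0.00178·45.6) = 0.1464 m/s.
Check: Re = ρVD/μ = 793·0.1464·0.015/0.00178 = 978.3 < 2300, so the laminar assumption holds.
Q = V·A = 0.1464·(π/4·0.015²) = 2.587e-05 m³/s = 0.0259 L/s.

Q ≈ 0.0259 L/s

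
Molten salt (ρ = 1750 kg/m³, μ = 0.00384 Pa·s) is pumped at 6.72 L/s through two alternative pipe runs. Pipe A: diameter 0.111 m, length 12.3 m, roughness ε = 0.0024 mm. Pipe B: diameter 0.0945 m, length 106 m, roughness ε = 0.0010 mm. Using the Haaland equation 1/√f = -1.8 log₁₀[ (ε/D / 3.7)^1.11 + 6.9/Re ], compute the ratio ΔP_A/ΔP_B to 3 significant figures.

ΔP_A/ΔP_B ≈ 0.0539

Pipe A: V = Q/A = 0.00672/0.009677 = 0.6944 m/s; Re = 3.513e+04; ε/D = 2.16e-05; Haaland → f = 0.0225; ΔP_A = f(L/D)(ρV²/2) = 1052 Pa.
Pipe B: V = Q/A = 0.00672/0.007014 = 0.9581 m/s; Re = 4.126e+04; ε/D = 1.06e-05; Haaland → f = 0.02166; ΔP_B = f(L/D)(ρV²/2) = 1.951e+04 Pa.
ΔP_A/ΔP_B = 1052/1.951e+04 = 0.0539.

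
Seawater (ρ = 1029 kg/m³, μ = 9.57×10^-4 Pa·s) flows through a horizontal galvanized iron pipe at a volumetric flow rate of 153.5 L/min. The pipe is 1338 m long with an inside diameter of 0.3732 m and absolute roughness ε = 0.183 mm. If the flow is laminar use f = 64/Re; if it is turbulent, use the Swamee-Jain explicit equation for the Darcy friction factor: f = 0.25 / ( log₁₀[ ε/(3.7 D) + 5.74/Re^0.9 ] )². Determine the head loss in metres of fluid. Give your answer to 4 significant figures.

h_f ≈ 0.003233 m

Q = 153.5 L/min = 153.5/60000 = 0.002558 m³/s.
Cross-sectional area A = πD²/4 = π(0.3732)²/4 = 0.1094 m²; mean velocity V = Q/A = 0.002558/0.1094 = 0.02339 m/s.
Reynolds number Re = ρVD/μ = 1029 · 0.02339 · 0.3732 / 0.000957 = 9385.
Re > 4000 → turbulent. Relative roughness ε/D = 0.000183/0.3732 = 0.00049. Swamee-Jain: f = 0.25/(log₁₀[0.00049/3.7 + 5.74/9385^0.9])² = 0.25/(log₁₀[0.000133 + 0.00153])² = 0.25/(-2.78)² = 0.03235.
Darcy-Weisbach: ΔP = f(L/D)(ρV²/2) = 0.03235·(1338/0.3732)·(1029·0.02339²/2) = 0.03235·3585·0.2814 = 32.63 Pa.
Head loss h_f = ΔP/(ρg) = 32.63/(1029·9.81) = 0.003233 m.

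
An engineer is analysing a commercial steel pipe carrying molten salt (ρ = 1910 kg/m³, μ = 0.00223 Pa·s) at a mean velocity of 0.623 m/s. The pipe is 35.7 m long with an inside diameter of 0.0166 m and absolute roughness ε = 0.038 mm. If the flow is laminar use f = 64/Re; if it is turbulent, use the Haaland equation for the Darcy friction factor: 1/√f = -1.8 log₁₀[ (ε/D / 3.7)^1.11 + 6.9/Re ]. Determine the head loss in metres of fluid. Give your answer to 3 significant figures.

h_f ≈ 1.48 m

Reynolds number Re = ρVD/μ = 1910 · 0.623 · 0.0166 / 0.00223 = 8858.
Re > 4000 → turbulent. Relative roughness ε/D = 3.8e-05/0.0166 = 0.00229. Haaland: 1/√f = -1.8 log₁₀[(0.00229/3.7)^1.11 + 6.9/8858] = -1.8 log₁₀[0.000274 + 0.000779] = 5.359, so f = 0.03482.
Darcy-Weisbach: ΔP = f(L/D)(ρV²/2) = 0.03482·(35.7/0.0166)·(1910·0.623²/2) = 0.03482·2151·370.7 = 2.775e+04 Pa.
Head loss h_f = ΔP/(ρg) = 2.775e+04/(1910·9.81) = 1.48 m.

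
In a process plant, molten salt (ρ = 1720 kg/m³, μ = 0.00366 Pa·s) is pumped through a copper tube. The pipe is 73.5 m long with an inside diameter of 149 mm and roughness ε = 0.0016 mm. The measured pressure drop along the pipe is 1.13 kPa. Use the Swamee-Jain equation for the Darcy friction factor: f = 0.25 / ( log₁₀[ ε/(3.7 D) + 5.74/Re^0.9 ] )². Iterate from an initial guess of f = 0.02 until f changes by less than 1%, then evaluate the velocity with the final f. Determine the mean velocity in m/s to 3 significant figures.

V ≈ 0.326 m/s

Rearranging Darcy-Weisbach: V = √(2·ΔP·D/(f·L·ρ)). With ε/D = 1.6e-06/0.149 = 1.07e-05, iterate starting from f = 0.02:
  f = 0.02 → V = √(2·1130·0.149/(0.02·73.5·1720)) = 0.3649 m/s; Re = ρVD/μ = 2.555e+04; f → 0.02433
  f = 0.02433 → V = 0.3309 m/s; Re = 2.317e+04; f → 0.02491
  f = 0.02491 → V = 0.327 m/s; Re = 2.29e+04; f → 0.02499
Converged (Δf/f < 1%). With the final f = 0.02499: V = √(2·1130·0.149/(0.02499·73.5·1720)) = 0.3265 m/s.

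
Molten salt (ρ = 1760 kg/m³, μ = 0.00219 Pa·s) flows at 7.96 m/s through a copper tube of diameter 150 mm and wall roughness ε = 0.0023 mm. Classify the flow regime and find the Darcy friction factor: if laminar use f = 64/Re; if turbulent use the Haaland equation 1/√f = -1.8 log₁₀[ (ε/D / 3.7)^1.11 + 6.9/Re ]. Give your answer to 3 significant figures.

Re = ρVD/μ = 1760·7.96·0.15/0.00219 = 9.596e+05.
Re > 4000 → turbulent. ε/D = 2.3e-06/0.15 = 1.53e-05; Haaland: 1/√f = -1.8 log₁₀[1.06e-06 + 7.19e-06] = 9.15, so f = 0.01194.

f ≈ 0.0119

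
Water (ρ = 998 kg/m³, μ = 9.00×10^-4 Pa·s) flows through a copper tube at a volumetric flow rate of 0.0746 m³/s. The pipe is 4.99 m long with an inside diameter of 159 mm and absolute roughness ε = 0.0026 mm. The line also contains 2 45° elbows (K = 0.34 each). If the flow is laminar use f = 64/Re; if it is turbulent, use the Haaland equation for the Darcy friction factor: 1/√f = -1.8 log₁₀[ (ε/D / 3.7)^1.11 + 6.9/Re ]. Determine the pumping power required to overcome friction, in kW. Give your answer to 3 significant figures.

Cross-sectional area A = πD²/4 = π(0.159)²/4 = 0.01986 m²; mean velocity V = Q/A = 0.0746/0.01986 = 3.757 m/s.
Reynolds number Re = ρVD/μ = 998 · 3.757 · 0.159 / 0.0009 = 6.624e+05.
Re > 4000 → turbulent. Relative roughness ε/D = 2.6e-06/0.159 = 1.64e-05. Haaland: 1/√f = -1.8 log₁₀[(1.64e-05/3.7)^1.11 + 6.9/6.624e+05] = -1.8 log₁₀[1.14e-06 + 1.04e-05] = 8.887, so f = 0.01266.
Total minor-loss coefficient ΣK = 2·0.34 = 0.68.
ΔP = [f·L/D + ΣK]·(ρV²/2) = [0.01266·4.99/0.159 + 0.68]·(998·3.757²/2) = [0.3974 + 0.68]·7044 = 7589 Pa.
Pumping power P = QΔP = 0.0746·7589 = 566.1 W = 0.566 kW.

P ≈ 0.566 kW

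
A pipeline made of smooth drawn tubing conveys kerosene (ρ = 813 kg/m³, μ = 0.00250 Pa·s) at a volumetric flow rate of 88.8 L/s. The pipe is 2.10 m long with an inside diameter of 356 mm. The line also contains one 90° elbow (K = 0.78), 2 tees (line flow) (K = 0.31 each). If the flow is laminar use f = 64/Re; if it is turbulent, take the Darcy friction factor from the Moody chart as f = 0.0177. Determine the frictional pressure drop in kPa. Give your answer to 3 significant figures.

ΔP ≈ 0.487 kPa

Q = 88.8 L/s = 88.8/1000 = 0.0888 m³/s.
Cross-sectional area A = πD²/4 = π(0.356)²/4 = 0.09954 m²; mean velocity V = Q/A = 0.0888/0.09954 = 0.8921 m/s.
Reynolds number Re = ρVD/μ = 813 · 0.8921 · 0.356 / 0.0025 = 1.033e+05.
Re > 4000 → turbulent; use the Moody-chart value f = 0.0177.
Total minor-loss coefficient ΣK = 1·0.78 + 2·0.31 = 1.4.
ΔP = [f·L/D + ΣK]·(ρV²/2) = [0.0177·2.1/0.356 + 1.4]·(813·0.8921²/2) = [0.1044 + 1.4]·323.5 = 486.7 Pa.
ΔP = 486.7 Pa = 0.487 kPa.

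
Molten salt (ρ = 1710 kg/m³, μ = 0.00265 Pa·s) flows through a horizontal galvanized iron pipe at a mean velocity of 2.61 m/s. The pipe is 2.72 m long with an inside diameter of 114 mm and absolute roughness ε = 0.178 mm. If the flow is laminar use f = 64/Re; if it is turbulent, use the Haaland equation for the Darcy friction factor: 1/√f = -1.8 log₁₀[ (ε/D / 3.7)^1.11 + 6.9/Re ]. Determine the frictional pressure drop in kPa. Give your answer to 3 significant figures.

ΔP ≈ 3.19 kPa

Reynolds number Re = ρVD/μ = 1710 · 2.61 · 0.114 / 0.00265 = 1.92e+05.
Re > 4000 → turbulent. Relative roughness ε/D = 0.000178/0.114 = 0.00156. Haaland: 1/√f = -1.8 log₁₀[(0.00156/3.7)^1.11 + 6.9/1.92e+05] = -1.8 log₁₀[0.00018 + 3.59e-05] = 6.6, so f = 0.02296.
Darcy-Weisbach: ΔP = f(L/D)(ρV²/2) = 0.02296·(2.72/0.114)·(1710·2.61²/2) = 0.02296·23.86·5824 = 3190 Pa.
ΔP = 3190 Pa = 3.19 kPa.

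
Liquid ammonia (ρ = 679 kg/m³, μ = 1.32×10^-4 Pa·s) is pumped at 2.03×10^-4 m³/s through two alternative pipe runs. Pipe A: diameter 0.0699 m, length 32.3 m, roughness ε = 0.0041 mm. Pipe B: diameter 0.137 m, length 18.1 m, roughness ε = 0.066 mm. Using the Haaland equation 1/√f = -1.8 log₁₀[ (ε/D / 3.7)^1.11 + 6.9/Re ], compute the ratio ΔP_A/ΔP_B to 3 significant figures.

ΔP_A/ΔP_B ≈ 42.6

Pipe A: V = Q/A = 0.000203/0.003837 = 0.0529 m/s; Re = 1.902e+04; ε/D = 5.87e-05; Haaland → f = 0.02616; ΔP_A = f(L/D)(ρV²/2) = 11.48 Pa.
Pipe B: V = Q/A = 0.000203/0.01474 = 0.01377 m/s; Re = 9705; ε/D = 0.000482; Haaland → f = 0.03172; ΔP_B = f(L/D)(ρV²/2) = 0.2698 Pa.
ΔP_A/ΔP_B = 11.48/0.2698 = 42.6.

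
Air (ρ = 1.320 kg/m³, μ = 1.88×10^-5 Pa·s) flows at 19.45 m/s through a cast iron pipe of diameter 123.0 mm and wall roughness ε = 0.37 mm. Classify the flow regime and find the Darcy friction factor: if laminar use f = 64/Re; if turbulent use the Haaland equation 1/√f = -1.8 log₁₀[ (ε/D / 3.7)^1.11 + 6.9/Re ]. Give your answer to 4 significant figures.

f ≈ 0.02695

Re = ρVD/μ = 1.32·19.45·0.123/1.88e-05 = 1.68e+05.
Re > 4000 → turbulent. ε/D = 0.00037/0.123 = 0.00301; Haaland: 1/√f = -1.8 log₁₀[0.000372 + 4.11e-05] = 6.092, so f = 0.02695.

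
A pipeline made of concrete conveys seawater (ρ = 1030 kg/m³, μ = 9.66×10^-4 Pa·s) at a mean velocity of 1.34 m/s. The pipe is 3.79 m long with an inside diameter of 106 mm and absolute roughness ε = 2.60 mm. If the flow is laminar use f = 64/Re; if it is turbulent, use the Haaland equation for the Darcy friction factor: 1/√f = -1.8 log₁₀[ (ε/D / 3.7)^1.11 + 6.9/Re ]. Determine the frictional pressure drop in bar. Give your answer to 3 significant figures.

ΔP ≈ 0.0175 bar

Reynolds number Re = ρVD/μ = 1030 · 1.34 · 0.106 / 0.000966 = 1.515e+05.
Re > 4000 → turbulent. Relative roughness ε/D = 0.0026/0.106 = 0.0245. Haaland: 1/√f = -1.8 log₁₀[(0.0245/3.7)^1.11 + 6.9/1.515e+05] = -1.8 log₁₀[0.00382 + 4.56e-05] = 4.343, so f = 0.05301.
Darcy-Weisbach: ΔP = f(L/D)(ρV²/2) = 0.05301·(3.79/0.106)·(1030·1.34²/2) = 0.05301·35.75·924.7 = 1753 Pa.
ΔP = 1753 Pa = 0.0175 bar.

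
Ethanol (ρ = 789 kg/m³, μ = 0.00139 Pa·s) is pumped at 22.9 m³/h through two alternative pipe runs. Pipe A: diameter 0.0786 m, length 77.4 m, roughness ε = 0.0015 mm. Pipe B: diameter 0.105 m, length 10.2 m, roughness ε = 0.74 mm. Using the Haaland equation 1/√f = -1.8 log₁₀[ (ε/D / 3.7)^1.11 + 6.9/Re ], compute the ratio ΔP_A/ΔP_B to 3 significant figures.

ΔP_A/ΔP_B ≈ 18.3

Pipe A: V = Q/A = 0.006361/0.004852 = 1.311 m/s; Re = 5.849e+04; ε/D = 1.91e-05; Haaland → f = 0.02005; ΔP_A = f(L/D)(ρV²/2) = 1.339e+04 Pa.
Pipe B: V = Q/A = 0.006361/0.008659 = 0.7346 m/s; Re = 4.378e+04; ε/D = 0.00705; Haaland → f = 0.03539; ΔP_B = f(L/D)(ρV²/2) = 731.9 Pa.
ΔP_A/ΔP_B = 1.339e+04/731.9 = 18.3.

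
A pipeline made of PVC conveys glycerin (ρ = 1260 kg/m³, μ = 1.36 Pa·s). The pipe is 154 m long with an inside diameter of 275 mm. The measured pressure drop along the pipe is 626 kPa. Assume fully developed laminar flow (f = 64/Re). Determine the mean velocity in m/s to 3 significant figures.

V ≈ 7.06 m/s

For laminar flow, f = 64/Re with Re = ρVD/μ, so Darcy-Weisbach reduces to ΔP = 32μLV/D². Solving for V: V = ΔP·D²/(32μL) = 6.26e+05·(0.275)²/(32·1.36·154) = 7.064 m/s.
Check: Re = ρVD/μ = 1260·7.064·0.275/1.36 = 1800 < 2300, so the laminar assumption holds.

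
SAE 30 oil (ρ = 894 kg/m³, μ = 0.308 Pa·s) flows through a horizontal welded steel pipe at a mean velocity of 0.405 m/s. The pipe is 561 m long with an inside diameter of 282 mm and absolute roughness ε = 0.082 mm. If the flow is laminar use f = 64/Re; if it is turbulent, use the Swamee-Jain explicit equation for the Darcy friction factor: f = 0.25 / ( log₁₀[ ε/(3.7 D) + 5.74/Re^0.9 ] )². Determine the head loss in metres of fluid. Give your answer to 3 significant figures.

Reynolds number Re = ρVD/μ = 894 · 0.405 · 0.282 / 0.308 = 331.5.
Re < 2300 → laminar flow, so f = 64/Re = 64/331.5 = 0.1931 (the turbulent correlation is not needed).
Darcy-Weisbach: ΔP = f(L/D)(ρV²/2) = 0.1931·(561/0.282)·(894·0.405²/2) = 0.1931·1989·73.32 = 2.816e+04 Pa.
Head loss h_f = ΔP/(ρg) = 2.816e+04/(894·9.81) = 3.21 m.

h_f ≈ 3.21 m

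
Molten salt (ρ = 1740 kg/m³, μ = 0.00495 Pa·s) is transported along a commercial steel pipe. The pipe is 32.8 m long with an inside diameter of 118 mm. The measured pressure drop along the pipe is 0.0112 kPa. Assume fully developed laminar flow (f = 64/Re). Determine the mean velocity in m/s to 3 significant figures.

For laminar flow, f = 64/Re with Re = ρVD/μ, so Darcy-Weisbach reduces to ΔP = 32μLV/D². Solving for V: V = ΔP·D²/(32μL) = 11.2·(0.118)²/(32·0.00495·32.8) = 0.03002 m/s.
Check: Re = ρVD/μ = 1740·0.03002·0.118/0.00495 = 1245 < 2300, so the laminar assumption holds.

V ≈ 0.0300 m/s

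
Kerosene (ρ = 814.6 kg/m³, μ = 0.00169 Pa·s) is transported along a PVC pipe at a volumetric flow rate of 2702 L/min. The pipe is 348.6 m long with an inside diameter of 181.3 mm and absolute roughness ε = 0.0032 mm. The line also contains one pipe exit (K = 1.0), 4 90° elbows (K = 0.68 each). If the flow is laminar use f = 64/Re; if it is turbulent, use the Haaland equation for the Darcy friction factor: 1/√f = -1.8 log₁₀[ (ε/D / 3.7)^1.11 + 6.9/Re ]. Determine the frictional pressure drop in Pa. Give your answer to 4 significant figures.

Q = 2702 L/min = 2702/60000 = 0.04503 m³/s.
Cross-sectional area A = πD²/4 = π(0.1813)²/4 = 0.02582 m²; mean velocity V = Q/A = 0.04503/0.02582 = 1.744 m/s.
Reynolds number Re = ρVD/μ = 814.6 · 1.744 · 0.1813 / 0.00169 = 1.524e+05.
Re > 4000 → turbulent. Relative roughness ε/D = 3.2e-06/0.1813 = 1.77e-05. Haaland: 1/√f = -1.8 log₁₀[(1.77e-05/3.7)^1.11 + 6.9/1.524e+05] = -1.8 log₁₀[1.24e-06 + 4.53e-05] = 7.799, so f = 0.01644.
Total minor-loss coefficient ΣK = 1·1 + 4·0.68 = 3.72.
ΔP = [f·L/D + ΣK]·(ρV²/2) = [0.01644·348.6/0.1813 + 3.72]·(814.6·1.744²/2) = [31.62 + 3.72]·1239 = 4.38e+04 Pa.

ΔP ≈ 43800 Pa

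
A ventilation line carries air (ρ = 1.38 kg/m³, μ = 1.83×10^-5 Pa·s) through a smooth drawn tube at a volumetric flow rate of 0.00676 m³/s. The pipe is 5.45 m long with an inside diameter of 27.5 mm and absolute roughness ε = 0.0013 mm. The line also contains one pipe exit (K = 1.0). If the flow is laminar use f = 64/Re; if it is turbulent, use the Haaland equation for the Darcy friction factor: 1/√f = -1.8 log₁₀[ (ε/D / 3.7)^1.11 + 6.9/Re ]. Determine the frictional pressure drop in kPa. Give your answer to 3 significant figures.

Cross-sectional area A = πD²/4 = π(0.0275)²/4 = 0.000594 m²; mean velocity V = Q/A = 0.00676/0.000594 = 11.38 m/s.
Reynolds number Re = ρVD/μ = 1.38 · 11.38 · 0.0275 / 1.83e-05 = 2.36e+04.
Re > 4000 → turbulent. Relative roughness ε/D = 1.3e-06/0.0275 = 4.73e-05. Haaland: 1/√f = -1.8 log₁₀[(4.73e-05/3.7)^1.11 + 6.9/2.36e+04] = -1.8 log₁₀[3.7e-06 + 0.000292] = 6.352, so f = 0.02479.
Total minor-loss coefficient ΣK = 1·1 = 1.
ΔP = [f·L/D + ΣK]·(ρV²/2) = [0.02479·5.45/0.0275 + 1]·(1.38·11.38²/2) = [4.913 + 1]·89.38 = 528.5 Pa.
ΔP = 528.5 Pa = 0.528 kPa.

ΔP ≈ 0.528 kPa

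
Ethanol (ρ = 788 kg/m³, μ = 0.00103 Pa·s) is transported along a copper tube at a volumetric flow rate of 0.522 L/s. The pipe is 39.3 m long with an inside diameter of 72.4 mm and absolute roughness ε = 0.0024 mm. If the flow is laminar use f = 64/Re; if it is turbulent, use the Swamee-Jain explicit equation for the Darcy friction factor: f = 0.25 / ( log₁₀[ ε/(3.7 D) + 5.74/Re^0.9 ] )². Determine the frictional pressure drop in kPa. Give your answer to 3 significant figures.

ΔP ≈ 0.118 kPa

Q = 0.522 L/s = 0.522/1000 = 0.000522 m³/s.
Cross-sectional area A = πD²/4 = π(0.0724)²/4 = 0.004117 m²; mean velocity V = Q/A = 0.000522/0.004117 = 0.1268 m/s.
Reynolds number Re = ρVD/μ = 788 · 0.1268 · 0.0724 / 0.00103 = 7023.
Re > 4000 → turbulent. Relative roughness ε/D = 2.4e-06/0.0724 = 3.31e-05. Swamee-Jain: f = 0.25/(log₁₀[3.31e-05/3.7 + 5.74/7023^0.9])² = 0.25/(log₁₀[8.96e-06 + 0.00198])² = 0.25/(-2.701)² = 0.03427.
Darcy-Weisbach: ΔP = f(L/D)(ρV²/2) = 0.03427·(39.3/0.0724)·(788·0.1268²/2) = 0.03427·542.8·6.334 = 117.8 Pa.
ΔP = 117.8 Pa = 0.118 kPa.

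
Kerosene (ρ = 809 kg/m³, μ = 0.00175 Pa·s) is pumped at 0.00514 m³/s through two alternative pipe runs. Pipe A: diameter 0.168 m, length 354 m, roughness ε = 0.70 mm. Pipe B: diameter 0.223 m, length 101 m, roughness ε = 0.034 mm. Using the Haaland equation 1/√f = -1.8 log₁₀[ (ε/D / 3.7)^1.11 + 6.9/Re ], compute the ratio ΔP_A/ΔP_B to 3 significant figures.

ΔP_A/ΔP_B ≈ 16.9

Pipe A: V = Q/A = 0.00514/0.02217 = 0.2319 m/s; Re = 1.801e+04; ε/D = 0.00417; Haaland → f = 0.03345; ΔP_A = f(L/D)(ρV²/2) = 1533 Pa.
Pipe B: V = Q/A = 0.00514/0.03906 = 0.1316 m/s; Re = 1.357e+04; ε/D = 0.000152; Haaland → f = 0.02865; ΔP_B = f(L/D)(ρV²/2) = 90.91 Pa.
ΔP_A/ΔP_B = 1533/90.91 = 16.9.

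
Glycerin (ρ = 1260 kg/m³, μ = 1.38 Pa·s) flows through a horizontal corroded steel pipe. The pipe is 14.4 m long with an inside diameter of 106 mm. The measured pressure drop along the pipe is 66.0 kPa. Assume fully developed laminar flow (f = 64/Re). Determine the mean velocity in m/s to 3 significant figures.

V ≈ 1.17 m/s

For laminar flow, f = 64/Re with Re = ρVD/μ, so Darcy-Weisbach reduces to ΔP = 32μLV/D². Solving for V: V = ΔP·D²/(32μL) = 6.6e+04·(0.106)²/(32·1.38·14.4) = 1.166 m/s.
Check: Re = ρVD/μ = 1260·1.166·0.106/1.38 = 112.9 < 2300, so the laminar assumption holds.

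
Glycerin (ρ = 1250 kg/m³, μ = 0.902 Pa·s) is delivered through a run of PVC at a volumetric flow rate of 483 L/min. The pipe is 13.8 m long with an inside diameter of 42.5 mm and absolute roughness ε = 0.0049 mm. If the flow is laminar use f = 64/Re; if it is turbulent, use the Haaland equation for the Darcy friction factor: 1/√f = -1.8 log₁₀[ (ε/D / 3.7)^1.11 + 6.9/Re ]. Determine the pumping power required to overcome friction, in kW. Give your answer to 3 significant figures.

Q = 483 L/min = 483/60000 = 0.00805 m³/s.
Cross-sectional area A = πD²/4 = π(0.0425)²/4 = 0.001419 m²; mean velocity V = Q/A = 0.00805/0.001419 = 5.675 m/s.
Reynolds number Re = ρVD/μ = 1250 · 5.675 · 0.0425 / 0.902 = 334.2.
Re < 2300 → laminar flow, so f = 64/Re = 64/334.2 = 0.1915 (the turbulent correlation is not needed).
Darcy-Weisbach: ΔP = f(L/D)(ρV²/2) = 0.1915·(13.8/0.0425)·(1250·5.675²/2) = 0.1915·324.7·2.013e+04 = 1.251e+06 Pa.
Pumping power P = QΔP = 0.00805·1.251e+06 = 10070 W = 10.1 kW.

P ≈ 10.1 kW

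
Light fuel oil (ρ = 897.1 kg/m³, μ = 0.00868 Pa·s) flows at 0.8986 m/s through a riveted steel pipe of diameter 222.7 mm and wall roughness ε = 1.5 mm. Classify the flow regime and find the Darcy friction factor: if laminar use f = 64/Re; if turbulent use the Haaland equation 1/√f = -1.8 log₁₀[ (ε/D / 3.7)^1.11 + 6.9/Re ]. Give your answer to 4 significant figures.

Re = ρVD/μ = 897.1·0.8986·0.2227/0.00868 = 2.068e+04.
Re > 4000 → turbulent. ε/D = 0.0015/0.2227 = 0.00674; Haaland: 1/√f = -1.8 log₁₀[0.000909 + 0.000334] = 5.23, so f = 0.03656.

f ≈ 0.03656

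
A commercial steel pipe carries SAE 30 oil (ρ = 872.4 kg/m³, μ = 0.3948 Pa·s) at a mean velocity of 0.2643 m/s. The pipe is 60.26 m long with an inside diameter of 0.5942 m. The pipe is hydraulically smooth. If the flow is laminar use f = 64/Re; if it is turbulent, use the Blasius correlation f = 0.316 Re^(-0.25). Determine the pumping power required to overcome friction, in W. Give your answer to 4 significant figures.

P ≈ 41.77 W

Reynolds number Re = ρVD/μ = 872.4 · 0.2643 · 0.5942 / 0.395 = 347.
Re < 2300 → laminar flow, so f = 64/Re = 64/347 = 0.1844 (the turbulent correlation is not needed).
Darcy-Weisbach: ΔP = f(L/D)(ρV²/2) = 0.1844·(60.26/0.5942)·(872.4·0.2643²/2) = 0.1844·101.4·30.47 = 569.9 Pa.
Q = V·A = 0.2643·0.2773 = 0.07329 m³/s.
Pumping power P = QΔP = 0.07329·569.9 = 41.768 W = 41.77 W.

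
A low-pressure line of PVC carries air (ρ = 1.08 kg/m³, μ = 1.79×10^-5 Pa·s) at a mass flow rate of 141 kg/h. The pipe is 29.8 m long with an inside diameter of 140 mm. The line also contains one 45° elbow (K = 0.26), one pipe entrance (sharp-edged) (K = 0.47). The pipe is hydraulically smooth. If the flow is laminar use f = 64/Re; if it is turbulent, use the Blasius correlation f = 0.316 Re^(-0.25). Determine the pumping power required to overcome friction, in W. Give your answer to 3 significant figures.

P ≈ 0.695 W

ṁ = 141 kg/h = 141/3600 = 0.03917 kg/s.
A = πD²/4 = π(0.14)²/4 = 0.01539 m²; mean velocity V = ṁ/(ρA) = 0.03917/(1.08 · 0.01539) = 2.356 m/s.
Reynolds number Re = ρVD/μ = 1.08 · 2.356 · 0.14 / 1.79e-05 = 1.99e+04.
Re > 4000 → turbulent. Smooth-pipe (Blasius): f = 0.316 Re^(-0.25) = 0.316/(1.99e+04)^0.25 = 0.02661.
Total minor-loss coefficient ΣK = 1·0.26 + 1·0.47 = 0.73.
ΔP = [f·L/D + ΣK]·(ρV²/2) = [0.02661·29.8/0.14 + 0.73]·(1.08·2.356²/2) = [5.663 + 0.73]·2.997 = 19.16 Pa.
Q = ṁ/ρ = 0.03917/1.08 = 0.03627 m³/s.
Pumping power P = QΔP = 0.03627·19.16 = 0.6949 W = 0.695 W.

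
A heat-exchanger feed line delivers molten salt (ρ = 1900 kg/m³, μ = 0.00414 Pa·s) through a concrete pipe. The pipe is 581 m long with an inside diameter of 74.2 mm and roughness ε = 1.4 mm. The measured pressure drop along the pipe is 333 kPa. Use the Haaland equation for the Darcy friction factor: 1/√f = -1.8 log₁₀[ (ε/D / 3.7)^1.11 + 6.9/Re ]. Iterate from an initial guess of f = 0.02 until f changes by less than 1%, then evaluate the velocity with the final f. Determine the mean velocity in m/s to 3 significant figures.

Rearranging Darcy-Weisbach: V = √(2·ΔP·D/(f·L·ρ)). With ε/D = 0.0014/0.0742 = 0.0189, iterate starting from f = 0.02:
  f = 0.02 → V = √(2·3.33e+05·0.0742/(0.02·581·1900)) = 1.496 m/s; Re = ρVD/μ = 5.095e+04; f → 0.04843
  f = 0.04843 → V = 0.9614 m/s; Re = 3.274e+04; f → 0.04885
Converged (Δf/f < 1%). With the final f = 0.04885: V = √(2·3.33e+05·0.0742/(0.04885·581·1900)) = 0.9573 m/s.

V ≈ 0.957 m/s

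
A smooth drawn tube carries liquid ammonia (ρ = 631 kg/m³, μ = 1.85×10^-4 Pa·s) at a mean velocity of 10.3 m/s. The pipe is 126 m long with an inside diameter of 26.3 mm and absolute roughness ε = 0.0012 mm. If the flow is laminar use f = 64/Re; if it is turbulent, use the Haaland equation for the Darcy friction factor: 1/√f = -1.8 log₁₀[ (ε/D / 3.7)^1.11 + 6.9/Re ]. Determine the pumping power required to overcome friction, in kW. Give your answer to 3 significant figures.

Reynolds number Re = ρVD/μ = 631 · 10.3 · 0.0263 / 0.000185 = 9.24e+05.
Re > 4000 → turbulent. Relative roughness ε/D = 1.2e-06/0.0263 = 4.56e-05. Haaland: 1/√f = -1.8 log₁₀[(4.56e-05/3.7)^1.11 + 6.9/9.24e+05] = -1.8 log₁₀[3.56e-06 + 7.47e-06] = 8.924, so f = 0.01256.
Darcy-Weisbach: ΔP = f(L/D)(ρV²/2) = 0.01256·(126/0.0263)·(631·10.3²/2) = 0.01256·4791·3.347e+04 = 2.014e+06 Pa.
Q = V·A = 10.3·0.0005433 = 0.005595 m³/s.
Pumping power P = QΔP = 0.005595·2.014e+06 = 11270 W = 11.3 kW.

P ≈ 11.3 kW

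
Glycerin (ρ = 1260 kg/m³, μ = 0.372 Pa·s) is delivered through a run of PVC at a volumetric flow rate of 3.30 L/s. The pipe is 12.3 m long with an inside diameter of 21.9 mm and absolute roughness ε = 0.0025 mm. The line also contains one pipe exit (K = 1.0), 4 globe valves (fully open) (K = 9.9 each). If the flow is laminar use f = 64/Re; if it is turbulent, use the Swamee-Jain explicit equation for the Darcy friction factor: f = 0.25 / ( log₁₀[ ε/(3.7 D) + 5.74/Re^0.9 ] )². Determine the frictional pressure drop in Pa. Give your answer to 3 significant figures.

ΔP ≈ 4.64×10^6 Pa

Q = 3.30 L/s = 3.30/1000 = 0.0033 m³/s.
Cross-sectional area A = πD²/4 = π(0.0219)²/4 = 0.0003767 m²; mean velocity V = Q/A = 0.0033/0.0003767 = 8.761 m/s.
Reynolds number Re = ρVD/μ = 1260 · 8.761 · 0.0219 / 0.372 = 649.8.
Re < 2300 → laminar flow, so f = 64/Re = 64/649.8 = 0.09849 (the turbulent correlation is not needed).
Total minor-loss coefficient ΣK = 1·1 + 4·9.9 = 40.6.
ΔP = [f·L/D + ΣK]·(ρV²/2) = [0.09849·12.3/0.0219 + 40.6]·(1260·8.761²/2) = [55.31 + 40.6]·4.835e+04 = 4.638e+06 Pa.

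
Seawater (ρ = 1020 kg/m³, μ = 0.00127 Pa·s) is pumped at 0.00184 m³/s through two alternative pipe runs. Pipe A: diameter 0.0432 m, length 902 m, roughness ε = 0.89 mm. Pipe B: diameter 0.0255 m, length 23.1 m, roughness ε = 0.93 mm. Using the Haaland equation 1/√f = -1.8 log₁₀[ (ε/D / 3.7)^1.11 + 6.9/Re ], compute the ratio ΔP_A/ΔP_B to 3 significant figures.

Pipe A: V = Q/A = 0.00184/0.001466 = 1.255 m/s; Re = 4.356e+04; ε/D = 0.0206; Haaland → f = 0.05014; ΔP_A = f(L/D)(ρV²/2) = 8.415e+05 Pa.
Pipe B: V = Q/A = 0.00184/0.0005107 = 3.603 m/s; Re = 7.379e+04; ε/D = 0.0365; Haaland → f = 0.06262; ΔP_B = f(L/D)(ρV²/2) = 3.755e+05 Pa.
ΔP_A/ΔP_B = 8.415e+05/3.755e+05 = 2.24.

ΔP_A/ΔP_B ≈ 2.24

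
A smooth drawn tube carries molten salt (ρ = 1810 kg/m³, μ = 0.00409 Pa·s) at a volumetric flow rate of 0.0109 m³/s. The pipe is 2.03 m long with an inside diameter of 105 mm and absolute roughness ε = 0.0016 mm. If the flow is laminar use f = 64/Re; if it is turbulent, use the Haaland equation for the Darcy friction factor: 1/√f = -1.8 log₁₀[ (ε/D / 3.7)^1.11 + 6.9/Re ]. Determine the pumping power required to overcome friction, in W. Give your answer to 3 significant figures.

Cross-sectional area A = πD²/4 = π(0.105)²/4 = 0.008659 m²; mean velocity V = Q/A = 0.0109/0.008659 = 1.259 m/s.
Reynolds number Re = ρVD/μ = 1810 · 1.259 · 0.105 / 0.00409 = 5.849e+04.
Re > 4000 → turbulent. Relative roughness ε/D = 1.6e-06/0.105 = 1.52e-05. Haaland: 1/√f = -1.8 log₁₀[(1.52e-05/3.7)^1.11 + 6.9/5.849e+04] = -1.8 log₁₀[1.05e-06 + 0.000118] = 7.064, so f = 0.02004.
Darcy-Weisbach: ΔP = f(L/D)(ρV²/2) = 0.02004·(2.03/0.105)·(1810·1.259²/2) = 0.02004·19.33·1434 = 555.6 Pa.
Pumping power P = QΔP = 0.0109·555.6 = 6.056 W = 6.06 W.

P ≈ 6.06 W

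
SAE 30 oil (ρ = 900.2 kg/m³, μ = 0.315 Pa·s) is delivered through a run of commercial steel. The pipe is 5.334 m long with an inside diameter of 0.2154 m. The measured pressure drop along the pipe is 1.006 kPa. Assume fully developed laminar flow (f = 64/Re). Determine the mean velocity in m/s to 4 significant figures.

V ≈ 0.8681 m/s

For laminar flow, f = 64/Re with Re = ρVD/μ, so Darcy-Weisbach reduces to ΔP = 32μLV/D². Solving for V: V = ΔP·D²/(32μL) = 1006·(0.2154)²/(32·0.315·5.334) = 0.8681 m/s.
Check: Re = ρVD/μ = 900.2·0.8681·0.2154/0.315 = 534.4 < 2300, so the laminar assumption holds.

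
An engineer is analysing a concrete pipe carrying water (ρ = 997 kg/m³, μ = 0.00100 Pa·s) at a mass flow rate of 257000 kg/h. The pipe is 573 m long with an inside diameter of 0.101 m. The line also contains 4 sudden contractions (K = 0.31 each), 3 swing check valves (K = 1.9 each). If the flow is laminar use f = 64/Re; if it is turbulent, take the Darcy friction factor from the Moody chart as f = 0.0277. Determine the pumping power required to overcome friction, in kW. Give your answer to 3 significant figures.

P ≈ 468 kW

ṁ = 257000 kg/h = 257000/3600 = 71.39 kg/s.
A = πD²/4 = π(0.101)²/4 = 0.008012 m²; mean velocity V = ṁ/(ρA) = 71.39/(997 · 0.008012) = 8.937 m/s.
Reynolds number Re = ρVD/μ = 997 · 8.937 · 0.101 / 0.001 = 9e+05.
Re > 4000 → turbulent; use the Moody-chart value f = 0.0277.
Total minor-loss coefficient ΣK = 4·0.31 + 3·1.9 = 6.94.
ΔP = [f·L/D + ΣK]·(ρV²/2) = [0.0277·573/0.101 + 6.94]·(997·8.937²/2) = [157.1 + 6.94]·3.982e+04 = 6.534e+06 Pa.
Q = ṁ/ρ = 71.39/997 = 0.0716 m³/s.
Pumping power P = QΔP = 0.0716·6.534e+06 = 467800 W = 468 kW.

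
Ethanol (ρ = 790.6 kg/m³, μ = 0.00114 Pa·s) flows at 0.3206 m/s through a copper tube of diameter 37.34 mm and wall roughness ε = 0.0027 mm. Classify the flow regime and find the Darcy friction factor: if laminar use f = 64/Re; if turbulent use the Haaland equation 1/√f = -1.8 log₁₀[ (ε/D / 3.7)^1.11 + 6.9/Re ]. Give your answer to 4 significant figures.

Re = ρVD/μ = 790.6·0.3206·0.03734/0.00114 = 8302.
Re > 4000 → turbulent. ε/D = 2.7e-06/0.03734 = 7.23e-05; Haaland: 1/√f = -1.8 log₁₀[5.93e-06 + 0.000831] = 5.539, so f = 0.03259.

f ≈ 0.03259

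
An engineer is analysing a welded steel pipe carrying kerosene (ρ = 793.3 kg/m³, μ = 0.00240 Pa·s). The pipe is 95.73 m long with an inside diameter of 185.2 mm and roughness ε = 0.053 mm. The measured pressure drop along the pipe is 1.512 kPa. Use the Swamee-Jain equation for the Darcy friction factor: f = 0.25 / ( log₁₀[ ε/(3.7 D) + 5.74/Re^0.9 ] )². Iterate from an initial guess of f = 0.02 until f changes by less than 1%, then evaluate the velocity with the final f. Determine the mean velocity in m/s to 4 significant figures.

V ≈ 0.5594 m/s

Rearranging Darcy-Weisbach: V = √(2·ΔP·D/(f·L·ρ)). With ε/D = 5.3e-05/0.1852 = 0.000286, iterate starting from f = 0.02:
  f = 0.02 → V = √(2·1512·0.1852/(0.02·95.73·793.3)) = 0.6072 m/s; Re = ρVD/μ = 3.717e+04; f → 0.02318
  f = 0.02318 → V = 0.5641 m/s; Re = 3.453e+04; f → 0.02353
  f = 0.02353 → V = 0.5598 m/s; Re = 3.427e+04; f → 0.02357
Converged (Δf/f < 1%). With the final f = 0.02357: V = √(2·1512·0.1852/(0.02357·95.73·793.3)) = 0.5594 m/s.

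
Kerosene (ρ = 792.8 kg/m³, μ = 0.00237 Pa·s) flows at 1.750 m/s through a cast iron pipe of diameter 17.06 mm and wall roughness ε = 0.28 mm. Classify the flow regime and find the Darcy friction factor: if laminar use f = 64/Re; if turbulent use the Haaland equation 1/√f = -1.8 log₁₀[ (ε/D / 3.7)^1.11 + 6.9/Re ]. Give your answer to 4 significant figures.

f ≈ 0.04924

Re = ρVD/μ = 792.8·1.75·0.01706/0.00237 = 9987.
Re > 4000 → turbulent. ε/D = 0.00028/0.01706 = 0.0164; Haaland: 1/√f = -1.8 log₁₀[0.00244 + 0.000691] = 4.507, so f = 0.04924.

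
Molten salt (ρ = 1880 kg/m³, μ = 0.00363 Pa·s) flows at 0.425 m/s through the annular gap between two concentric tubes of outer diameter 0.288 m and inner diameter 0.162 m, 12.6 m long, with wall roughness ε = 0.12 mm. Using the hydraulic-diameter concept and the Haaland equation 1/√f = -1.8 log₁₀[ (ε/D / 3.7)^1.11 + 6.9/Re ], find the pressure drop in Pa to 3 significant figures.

ΔP ≈ 440 Pa

Hydraulic diameter D_h = 4A/P = D_o - D_i = 0.288 - 0.162 = 0.126 m.
Re = ρVD_h/μ = 1880·0.425·0.126/0.00363 = 2.773e+04.
ε/D_h = 0.00012/0.126 = 0.000952; Haaland gives 1/√f = -1.8 log₁₀[0.000104+0.000249] = 6.215, so f = 0.02589.
ΔP = f(L/D_h)(ρV²/2) = 0.02589·12.6/0.126·169.8 = 439.5 Pa.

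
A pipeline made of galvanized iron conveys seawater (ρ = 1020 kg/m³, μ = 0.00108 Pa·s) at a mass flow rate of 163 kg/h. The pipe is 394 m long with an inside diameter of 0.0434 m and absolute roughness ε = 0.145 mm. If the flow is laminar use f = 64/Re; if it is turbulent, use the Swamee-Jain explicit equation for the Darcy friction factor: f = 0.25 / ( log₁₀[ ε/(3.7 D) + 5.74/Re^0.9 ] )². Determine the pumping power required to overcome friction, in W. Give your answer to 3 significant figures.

ṁ = 163 kg/h = 163/3600 = 0.04528 kg/s.
A = πD²/4 = π(0.0434)²/4 = 0.001479 m²; mean velocity V = ṁ/(ρA) = 0.04528/(1020 · 0.001479) = 0.03001 m/s.
Reynolds number Re = ρVD/μ = 1020 · 0.03001 · 0.0434 / 0.00108 = 1230.
Re < 2300 → laminar flow, so f = 64/Re = 64/1230 = 0.05204 (the turbulent correlation is not needed).
Darcy-Weisbach: ΔP = f(L/D)(ρV²/2) = 0.05204·(394/0.0434)·(1020·0.03001²/2) = 0.05204·9078·0.4592 = 216.9 Pa.
Q = ṁ/ρ = 0.04528/1020 = 4.439e-05 m³/s.
Pumping power P = QΔP = 4.439e-05·216.9 = 0.009629 W = 0.00963 W.

P ≈ 0.00963 W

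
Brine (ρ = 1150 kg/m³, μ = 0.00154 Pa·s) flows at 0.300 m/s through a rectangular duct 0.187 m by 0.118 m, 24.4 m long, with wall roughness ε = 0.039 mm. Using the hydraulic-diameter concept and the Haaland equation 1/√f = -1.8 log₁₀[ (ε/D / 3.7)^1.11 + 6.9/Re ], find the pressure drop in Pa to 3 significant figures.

ΔP ≈ 205 Pa

Hydraulic diameter D_h = 4A/P = 4·(0.187·0.118)/(2·(0.187+0.118)) = 0.08826/0.61 = 0.1447 m.
Re = ρVD_h/μ = 1150·0.3·0.1447/0.00154 = 3.242e+04.
ε/D_h = 3.9e-05/0.1447 = 0.00027; Haaland gives 1/√f = -1.8 log₁₀[2.55e-05+0.000213] = 6.521, so f = 0.02352.
ΔP = f(L/D_h)(ρV²/2) = 0.02352·24.4/0.1447·51.75 = 205.2 Pa.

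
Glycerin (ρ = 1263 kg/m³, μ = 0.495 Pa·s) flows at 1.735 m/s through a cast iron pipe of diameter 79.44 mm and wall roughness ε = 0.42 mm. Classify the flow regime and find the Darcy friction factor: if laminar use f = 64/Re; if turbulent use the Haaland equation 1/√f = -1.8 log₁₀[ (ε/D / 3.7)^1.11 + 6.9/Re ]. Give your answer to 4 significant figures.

Re = ρVD/μ = 1263·1.735·0.07944/0.495 = 351.7.
Re < 2300 → laminar, so f = 64/Re = 0.182 (roughness is irrelevant in laminar flow).

f ≈ 0.1820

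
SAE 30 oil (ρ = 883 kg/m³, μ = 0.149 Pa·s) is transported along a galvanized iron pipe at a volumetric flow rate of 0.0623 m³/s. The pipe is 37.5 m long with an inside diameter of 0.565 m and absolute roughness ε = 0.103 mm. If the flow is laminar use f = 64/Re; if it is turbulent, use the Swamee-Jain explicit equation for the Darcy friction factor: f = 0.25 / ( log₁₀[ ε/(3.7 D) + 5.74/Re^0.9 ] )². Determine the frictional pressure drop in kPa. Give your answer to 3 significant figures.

Cross-sectional area A = πD²/4 = π(0.565)²/4 = 0.2507 m²; mean velocity V = Q/A = 0.0623/0.2507 = 0.2485 m/s.
Reynolds number Re = ρVD/μ = 883 · 0.2485 · 0.565 / 0.149 = 832.
Re < 2300 → laminar flow, so f = 64/Re = 64/832 = 0.07692 (the turbulent correlation is not needed).
Darcy-Weisbach: ΔP = f(L/D)(ρV²/2) = 0.07692·(37.5/0.565)·(883·0.2485²/2) = 0.07692·66.37·27.26 = 139.2 Pa.
ΔP = 139.2 Pa = 0.139 kPa.

ΔP ≈ 0.139 kPa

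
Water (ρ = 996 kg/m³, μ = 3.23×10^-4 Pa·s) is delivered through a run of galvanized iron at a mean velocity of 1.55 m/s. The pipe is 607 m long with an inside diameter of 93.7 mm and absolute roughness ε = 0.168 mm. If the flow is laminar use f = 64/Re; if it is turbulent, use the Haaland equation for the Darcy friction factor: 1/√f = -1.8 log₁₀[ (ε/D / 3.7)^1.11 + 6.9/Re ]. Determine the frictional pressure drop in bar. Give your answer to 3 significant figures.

Reynolds number Re = ρVD/μ = 996 · 1.55 · 0.0937 / 0.000323 = 4.478e+05.
Re > 4000 → turbulent. Relative roughness ε/D = 0.000168/0.0937 = 0.00179. Haaland: 1/√f = -1.8 log₁₀[(0.00179/3.7)^1.11 + 6.9/4.478e+05] = -1.8 log₁₀[0.000209 + 1.54e-05] = 6.567, so f = 0.02319.
Darcy-Weisbach: ΔP = f(L/D)(ρV²/2) = 0.02319·(607/0.0937)·(996·1.55²/2) = 0.02319·6478·1196 = 1.797e+05 Pa.
ΔP = 1.797e+05 Pa = 1.80 bar.

ΔP ≈ 1.80 bar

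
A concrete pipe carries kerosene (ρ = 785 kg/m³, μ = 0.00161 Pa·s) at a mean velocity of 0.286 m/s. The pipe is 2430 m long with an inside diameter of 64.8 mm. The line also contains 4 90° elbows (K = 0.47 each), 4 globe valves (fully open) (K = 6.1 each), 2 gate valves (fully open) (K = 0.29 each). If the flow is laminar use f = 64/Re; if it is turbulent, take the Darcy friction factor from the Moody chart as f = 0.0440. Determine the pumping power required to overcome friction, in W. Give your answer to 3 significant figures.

Reynolds number Re = ρVD/μ = 785 · 0.286 · 0.0648 / 0.00161 = 9036.
Re > 4000 → turbulent; use the Moody-chart value f = 0.0440.
Total minor-loss coefficient ΣK = 4·0.47 + 4·6.1 + 2·0.29 = 26.9.
ΔP = [f·L/D + ΣK]·(ρV²/2) = [0.044·2430/0.0648 + 26.9]·(785·0.286²/2) = [1650 + 26.9]·32.1 = 5.384e+04 Pa.
Q = V·A = 0.286·0.003298 = 0.0009432 m³/s.
Pumping power P = QΔP = 0.0009432·5.384e+04 = 50.78 W = 50.8 W.

P ≈ 50.8 W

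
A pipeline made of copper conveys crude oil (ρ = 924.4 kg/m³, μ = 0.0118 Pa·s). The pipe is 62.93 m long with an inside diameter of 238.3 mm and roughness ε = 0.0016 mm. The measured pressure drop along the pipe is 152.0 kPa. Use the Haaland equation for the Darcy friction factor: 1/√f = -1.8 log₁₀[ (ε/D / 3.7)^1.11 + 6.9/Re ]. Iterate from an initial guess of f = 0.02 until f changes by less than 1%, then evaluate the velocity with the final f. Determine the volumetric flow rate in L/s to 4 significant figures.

Rearranging Darcy-Weisbach: V = √(2·ΔP·D/(f·L·ρ)). With ε/D = 1.6e-06/0.2383 = 6.71e-06, iterate starting from f = 0.02:
  f = 0.02 → V = √(2·1.52e+05·0.2383/(0.02·62.93·924.4)) = 7.891 m/s; Re = ρVD/μ = 1.473e+05; f → 0.0165
  f = 0.0165 → V = 8.689 m/s; Re = 1.622e+05; f → 0.01618
  f = 0.01618 → V = 8.772 m/s; Re = 1.638e+05; f → 0.01615
Converged (Δf/f < 1%). With the final f = 0.01615: V = √(2·1.52e+05·0.2383/(0.01615·62.93·924.4)) = 8.78 m/s.
Q = V·A = 8.78·(π/4·0.2383²) = 0.3916 m³/s = 391.6 L/s.

Q ≈ 391.6 L/s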